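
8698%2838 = 184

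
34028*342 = 11637576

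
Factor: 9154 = 2^1*23^1*199^1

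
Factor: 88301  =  88301^1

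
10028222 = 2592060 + 7436162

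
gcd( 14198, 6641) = 229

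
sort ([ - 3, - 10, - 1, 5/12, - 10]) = [ - 10, - 10,-3, - 1,5/12 ]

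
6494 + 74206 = 80700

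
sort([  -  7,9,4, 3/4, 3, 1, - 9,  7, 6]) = [ - 9, - 7, 3/4,1, 3, 4,6,7,9] 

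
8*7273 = 58184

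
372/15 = 24 + 4/5  =  24.80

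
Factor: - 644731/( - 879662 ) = 2^ ( - 1)*7^( - 1)*19^( - 1) * 3307^(- 1)*644731^1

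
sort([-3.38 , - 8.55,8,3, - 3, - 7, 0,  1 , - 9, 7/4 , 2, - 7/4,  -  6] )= [ - 9, - 8.55,-7, - 6, - 3.38, - 3,  -  7/4,0, 1, 7/4,2, 3,8] 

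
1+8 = 9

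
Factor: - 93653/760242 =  - 2^( - 1)*3^( - 1 ) * 17^1*23^( - 1 ) = -  17/138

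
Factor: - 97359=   -  3^1* 17^1*23^1 * 83^1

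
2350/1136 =1175/568 = 2.07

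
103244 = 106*974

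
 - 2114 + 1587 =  - 527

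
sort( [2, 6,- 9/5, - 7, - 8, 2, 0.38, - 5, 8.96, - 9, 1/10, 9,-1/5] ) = [-9, - 8, - 7,-5, - 9/5,- 1/5,  1/10, 0.38, 2, 2, 6,8.96, 9] 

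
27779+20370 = 48149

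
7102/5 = 7102/5 = 1420.40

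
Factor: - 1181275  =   - 5^2 * 47251^1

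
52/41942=26/20971=0.00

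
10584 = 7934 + 2650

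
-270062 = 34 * (-7943)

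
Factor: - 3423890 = - 2^1*5^1*342389^1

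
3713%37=13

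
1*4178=4178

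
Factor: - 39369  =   - 3^1*11^1*1193^1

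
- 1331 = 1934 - 3265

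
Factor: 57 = 3^1*19^1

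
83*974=80842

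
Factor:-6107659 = -149^1*179^1*229^1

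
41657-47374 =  - 5717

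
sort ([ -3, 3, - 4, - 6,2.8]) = [ - 6, - 4  , - 3,2.8,3 ] 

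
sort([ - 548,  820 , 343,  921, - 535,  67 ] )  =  [ - 548, - 535,67,343 , 820,921]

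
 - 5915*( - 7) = 41405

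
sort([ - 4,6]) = [ - 4, 6]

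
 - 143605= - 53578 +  - 90027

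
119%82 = 37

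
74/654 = 37/327 = 0.11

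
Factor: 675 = 3^3 * 5^2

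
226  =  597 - 371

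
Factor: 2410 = 2^1*5^1*241^1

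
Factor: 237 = 3^1*79^1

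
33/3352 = 33/3352 =0.01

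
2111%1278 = 833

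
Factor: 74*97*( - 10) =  - 71780 = -2^2*5^1*37^1*97^1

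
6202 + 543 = 6745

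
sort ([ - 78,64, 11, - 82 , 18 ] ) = [ - 82 , - 78, 11, 18, 64 ]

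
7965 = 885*9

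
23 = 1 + 22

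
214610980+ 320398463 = 535009443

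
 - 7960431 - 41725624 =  - 49686055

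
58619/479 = 58619/479=122.38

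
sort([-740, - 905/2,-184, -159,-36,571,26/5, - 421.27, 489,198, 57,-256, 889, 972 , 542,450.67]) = [ - 740,-905/2, - 421.27, - 256, -184,-159,-36, 26/5,57,198,450.67,489,542,571, 889,972]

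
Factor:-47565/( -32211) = 3^( - 1 )*5^1*7^1 * 151^1  *  1193^( - 1)  =  5285/3579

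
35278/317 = 111 + 91/317= 111.29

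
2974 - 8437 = - 5463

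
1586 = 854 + 732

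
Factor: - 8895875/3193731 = -3^(-2 )* 5^3*233^ ( - 1)*1523^(-1 )*71167^1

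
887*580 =514460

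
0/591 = 0 = 0.00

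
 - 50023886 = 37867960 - 87891846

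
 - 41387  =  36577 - 77964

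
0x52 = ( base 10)82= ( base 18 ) 4A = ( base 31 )2k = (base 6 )214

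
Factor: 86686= 2^1 *89^1 * 487^1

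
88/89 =88/89 = 0.99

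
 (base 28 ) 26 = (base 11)57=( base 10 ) 62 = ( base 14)46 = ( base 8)76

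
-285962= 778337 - 1064299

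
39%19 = 1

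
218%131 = 87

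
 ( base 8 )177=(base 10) 127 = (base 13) 9A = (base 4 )1333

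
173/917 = 173/917=0.19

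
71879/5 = 14375 +4/5 = 14375.80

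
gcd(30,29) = 1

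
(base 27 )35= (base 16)56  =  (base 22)3k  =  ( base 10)86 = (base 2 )1010110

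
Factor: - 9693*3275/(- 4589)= 3^3*5^2*13^( - 1 )*131^1 * 353^( - 1)*359^1=   31744575/4589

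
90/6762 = 15/1127 = 0.01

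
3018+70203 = 73221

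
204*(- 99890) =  - 20377560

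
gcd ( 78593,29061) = 1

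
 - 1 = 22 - 23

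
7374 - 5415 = 1959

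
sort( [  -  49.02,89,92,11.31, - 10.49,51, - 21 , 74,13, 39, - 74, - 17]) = [ - 74 , - 49.02, - 21,  -  17,-10.49,11.31,13,39,51,74,89,92 ] 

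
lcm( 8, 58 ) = 232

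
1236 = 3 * 412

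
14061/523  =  26 + 463/523 = 26.89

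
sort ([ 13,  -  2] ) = [ - 2,13] 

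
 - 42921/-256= 42921/256 = 167.66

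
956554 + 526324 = 1482878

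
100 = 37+63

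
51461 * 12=617532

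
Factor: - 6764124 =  - 2^2*3^1*733^1*769^1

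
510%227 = 56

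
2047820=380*5389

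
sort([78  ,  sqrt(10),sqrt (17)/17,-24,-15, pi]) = [ - 24,-15,sqrt( 17 ) /17, pi , sqrt( 10),78 ] 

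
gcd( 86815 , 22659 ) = 1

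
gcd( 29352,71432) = 8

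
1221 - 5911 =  - 4690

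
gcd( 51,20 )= 1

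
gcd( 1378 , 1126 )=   2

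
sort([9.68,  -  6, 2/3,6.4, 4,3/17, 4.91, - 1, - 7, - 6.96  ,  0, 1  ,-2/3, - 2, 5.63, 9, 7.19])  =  [ - 7, - 6.96, - 6, - 2,-1 ,-2/3, 0 , 3/17, 2/3,1, 4, 4.91, 5.63, 6.4, 7.19, 9,9.68]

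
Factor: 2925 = 3^2*5^2 *13^1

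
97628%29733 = 8429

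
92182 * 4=368728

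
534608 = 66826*8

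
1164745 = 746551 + 418194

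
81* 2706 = 219186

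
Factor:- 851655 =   -  3^1*5^1*7^1*8111^1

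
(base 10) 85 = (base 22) 3J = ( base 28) 31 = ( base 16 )55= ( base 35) 2f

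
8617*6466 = 55717522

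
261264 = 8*32658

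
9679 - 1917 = 7762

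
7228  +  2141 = 9369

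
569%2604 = 569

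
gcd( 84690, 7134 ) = 6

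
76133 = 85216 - 9083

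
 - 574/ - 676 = 287/338 = 0.85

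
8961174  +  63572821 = 72533995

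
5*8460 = 42300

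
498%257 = 241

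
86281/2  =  43140 + 1/2 = 43140.50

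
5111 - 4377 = 734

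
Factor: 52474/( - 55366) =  - 26237/27683 = -19^(- 1)*31^( - 1)*47^( - 1)*26237^1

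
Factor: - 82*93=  - 7626 = - 2^1*3^1*31^1*41^1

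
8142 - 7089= 1053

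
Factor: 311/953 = 311^1*953^(-1 ) 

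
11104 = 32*347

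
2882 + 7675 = 10557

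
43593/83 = 43593/83 =525.22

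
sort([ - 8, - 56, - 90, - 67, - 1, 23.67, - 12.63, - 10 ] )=[ - 90 , - 67, - 56,-12.63,  -  10 , - 8, - 1 , 23.67]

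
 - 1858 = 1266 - 3124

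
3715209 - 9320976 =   -  5605767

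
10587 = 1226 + 9361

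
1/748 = 1/748 = 0.00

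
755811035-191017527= 564793508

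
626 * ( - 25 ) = - 15650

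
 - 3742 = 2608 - 6350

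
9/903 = 3/301 = 0.01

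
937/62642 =937/62642 = 0.01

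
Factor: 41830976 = 2^6*11^1*59419^1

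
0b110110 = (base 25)24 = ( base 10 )54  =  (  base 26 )22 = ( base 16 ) 36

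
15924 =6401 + 9523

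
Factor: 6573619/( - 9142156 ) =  - 2^( - 2 )*13^1* 311^( - 1)*7349^(-1)*505663^1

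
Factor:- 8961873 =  - 3^1*17^1*175723^1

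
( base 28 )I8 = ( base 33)FH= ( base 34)f2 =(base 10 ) 512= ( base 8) 1000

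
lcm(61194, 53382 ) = 2508954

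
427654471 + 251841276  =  679495747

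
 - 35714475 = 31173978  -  66888453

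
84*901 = 75684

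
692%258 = 176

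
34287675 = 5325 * 6439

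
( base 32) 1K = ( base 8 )64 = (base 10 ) 52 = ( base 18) 2G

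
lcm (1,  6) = 6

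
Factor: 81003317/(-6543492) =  - 2^( - 2)*3^( - 1) *17^1*545291^(-1)*4764901^1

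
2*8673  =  17346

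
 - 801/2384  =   - 1  +  1583/2384 = - 0.34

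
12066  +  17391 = 29457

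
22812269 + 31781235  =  54593504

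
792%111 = 15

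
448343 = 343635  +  104708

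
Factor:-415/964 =-2^( - 2)*5^1 *83^1*241^( - 1)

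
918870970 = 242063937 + 676807033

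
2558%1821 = 737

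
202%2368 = 202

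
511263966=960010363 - 448746397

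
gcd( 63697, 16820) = 1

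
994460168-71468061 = 922992107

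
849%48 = 33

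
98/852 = 49/426 = 0.12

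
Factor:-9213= -3^1 * 37^1 * 83^1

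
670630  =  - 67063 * ( - 10 )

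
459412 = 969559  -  510147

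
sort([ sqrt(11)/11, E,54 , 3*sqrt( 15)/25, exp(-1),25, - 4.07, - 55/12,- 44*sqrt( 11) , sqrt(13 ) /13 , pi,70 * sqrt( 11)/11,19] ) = [ - 44*sqrt( 11) , - 55/12, - 4.07 , sqrt( 13 )/13, sqrt(11 ) /11, exp( - 1)  ,  3*sqrt( 15)/25,E, pi,19, 70*sqrt( 11)/11,25 , 54 ] 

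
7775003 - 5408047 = 2366956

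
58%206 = 58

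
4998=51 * 98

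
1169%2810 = 1169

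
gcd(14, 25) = 1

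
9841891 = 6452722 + 3389169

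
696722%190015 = 126677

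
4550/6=758 + 1/3 = 758.33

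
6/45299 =6/45299 =0.00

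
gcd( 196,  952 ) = 28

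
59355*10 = 593550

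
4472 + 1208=5680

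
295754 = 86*3439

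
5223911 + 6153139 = 11377050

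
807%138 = 117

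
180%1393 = 180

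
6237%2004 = 225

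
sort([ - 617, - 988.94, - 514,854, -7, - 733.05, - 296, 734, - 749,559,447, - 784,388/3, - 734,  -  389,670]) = [ - 988.94, - 784,-749, - 734, - 733.05,  -  617, - 514, - 389, - 296, - 7, 388/3, 447,559,670, 734,854 ]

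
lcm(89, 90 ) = 8010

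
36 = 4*9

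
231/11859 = 77/3953 = 0.02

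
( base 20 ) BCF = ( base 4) 1020233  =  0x122f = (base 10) 4655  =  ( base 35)3S0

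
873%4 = 1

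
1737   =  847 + 890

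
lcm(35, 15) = 105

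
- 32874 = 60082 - 92956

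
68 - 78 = -10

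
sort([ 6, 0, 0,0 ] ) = [ 0  ,  0,0, 6]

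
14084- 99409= - 85325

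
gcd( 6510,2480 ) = 310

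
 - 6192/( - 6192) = 1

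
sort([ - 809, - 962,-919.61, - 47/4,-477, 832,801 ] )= [-962 ,-919.61,- 809,-477, -47/4, 801, 832 ] 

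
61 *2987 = 182207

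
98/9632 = 7/688 = 0.01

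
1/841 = 1/841= 0.00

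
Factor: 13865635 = 5^1*7^1* 421^1*941^1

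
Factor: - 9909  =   - 3^3*367^1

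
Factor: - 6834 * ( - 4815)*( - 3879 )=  - 2^1*3^5*5^1*17^1*67^1*107^1*431^1 = -127641249090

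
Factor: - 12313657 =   -  12313657^1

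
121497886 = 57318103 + 64179783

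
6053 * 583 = 3528899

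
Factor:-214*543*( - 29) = 3369858 = 2^1*3^1*29^1*107^1 *181^1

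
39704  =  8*4963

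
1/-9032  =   - 1/9032 =- 0.00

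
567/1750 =81/250 = 0.32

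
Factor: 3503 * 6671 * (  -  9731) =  - 227399000003 = - 7^1*31^1*37^1*113^1*263^1*953^1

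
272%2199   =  272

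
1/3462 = 1/3462= 0.00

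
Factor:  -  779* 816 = -635664 =- 2^4*3^1 * 17^1*19^1*41^1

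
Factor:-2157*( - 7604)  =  2^2*3^1*719^1*1901^1   =  16401828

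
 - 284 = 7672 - 7956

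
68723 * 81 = 5566563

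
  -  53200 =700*(-76 ) 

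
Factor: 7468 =2^2*1867^1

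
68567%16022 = 4479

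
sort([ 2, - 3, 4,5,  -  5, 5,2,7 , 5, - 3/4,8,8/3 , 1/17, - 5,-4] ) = [-5,- 5 , - 4, - 3, - 3/4, 1/17,2,2, 8/3 , 4, 5, 5,5,7, 8]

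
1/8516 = 1/8516 = 0.00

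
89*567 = 50463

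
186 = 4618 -4432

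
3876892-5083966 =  -1207074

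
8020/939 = 8 + 508/939= 8.54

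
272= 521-249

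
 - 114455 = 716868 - 831323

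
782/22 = 35  +  6/11 =35.55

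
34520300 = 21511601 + 13008699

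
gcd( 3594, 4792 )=1198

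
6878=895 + 5983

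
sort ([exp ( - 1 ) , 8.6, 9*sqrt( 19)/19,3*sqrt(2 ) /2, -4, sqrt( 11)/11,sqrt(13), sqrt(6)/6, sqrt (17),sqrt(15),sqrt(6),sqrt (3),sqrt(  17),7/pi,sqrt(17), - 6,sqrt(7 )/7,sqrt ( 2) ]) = [ - 6, - 4,sqrt( 11 )/11,exp(  -  1),sqrt( 7)/7, sqrt ( 6)/6, sqrt(2),sqrt( 3 ), 9*sqrt(19)/19,3  *  sqrt ( 2 ) /2, 7/pi,sqrt(  6), sqrt ( 13 ),  sqrt(15 ),sqrt(17),sqrt( 17),sqrt ( 17),8.6]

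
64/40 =1  +  3/5 = 1.60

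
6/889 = 6/889 = 0.01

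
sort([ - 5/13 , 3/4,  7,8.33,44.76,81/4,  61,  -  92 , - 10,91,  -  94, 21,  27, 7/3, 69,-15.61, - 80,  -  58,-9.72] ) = [ - 94,-92, - 80, - 58,- 15.61,-10,-9.72, - 5/13,3/4,7/3, 7,8.33, 81/4,21,  27, 44.76 , 61,69, 91 ] 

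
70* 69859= 4890130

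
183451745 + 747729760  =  931181505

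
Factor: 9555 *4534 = 2^1*3^1*5^1*7^2*13^1*  2267^1 = 43322370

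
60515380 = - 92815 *(-652)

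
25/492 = 25/492 = 0.05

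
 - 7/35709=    - 7/35709 = - 0.00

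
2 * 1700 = 3400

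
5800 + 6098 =11898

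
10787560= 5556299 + 5231261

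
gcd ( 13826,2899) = 223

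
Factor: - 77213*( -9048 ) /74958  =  8956708/961 = 2^2*29^1 * 31^(- 2) * 77213^1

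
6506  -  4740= 1766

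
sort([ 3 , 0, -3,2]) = [ - 3, 0, 2, 3 ] 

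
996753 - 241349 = 755404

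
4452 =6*742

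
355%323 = 32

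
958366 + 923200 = 1881566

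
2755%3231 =2755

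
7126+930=8056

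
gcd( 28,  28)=28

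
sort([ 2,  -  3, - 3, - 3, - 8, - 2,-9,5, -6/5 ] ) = [ - 9 ,- 8,-3 , - 3,  -  3, - 2, - 6/5,2, 5 ]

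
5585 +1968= 7553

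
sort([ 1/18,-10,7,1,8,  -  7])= [ - 10, - 7, 1/18 , 1, 7 , 8]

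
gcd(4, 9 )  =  1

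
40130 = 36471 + 3659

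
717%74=51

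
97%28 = 13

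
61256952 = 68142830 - 6885878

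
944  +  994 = 1938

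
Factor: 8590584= 2^3 * 3^1*19^1 * 18839^1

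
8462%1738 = 1510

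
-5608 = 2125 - 7733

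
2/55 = 2/55  =  0.04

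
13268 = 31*428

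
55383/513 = 18461/171=107.96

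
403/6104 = 403/6104 = 0.07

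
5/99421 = 5/99421=0.00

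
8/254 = 4/127 = 0.03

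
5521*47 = 259487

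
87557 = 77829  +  9728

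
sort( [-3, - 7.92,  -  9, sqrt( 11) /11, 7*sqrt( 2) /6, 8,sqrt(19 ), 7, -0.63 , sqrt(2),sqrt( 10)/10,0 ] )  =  [ - 9, - 7.92, -3 , - 0.63,0, sqrt(11 )/11, sqrt( 10 )/10, sqrt( 2 ), 7*sqrt( 2)/6,sqrt( 19 ),7, 8 ] 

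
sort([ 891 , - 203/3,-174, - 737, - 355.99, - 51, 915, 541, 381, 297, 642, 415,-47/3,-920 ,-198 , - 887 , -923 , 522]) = [-923,-920, - 887 ,-737,  -  355.99, - 198 ,-174, - 203/3, - 51,-47/3 , 297, 381, 415 , 522,541, 642,891,915 ] 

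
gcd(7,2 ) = 1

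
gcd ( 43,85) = 1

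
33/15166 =33/15166=0.00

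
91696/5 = 18339 + 1/5   =  18339.20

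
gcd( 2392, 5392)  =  8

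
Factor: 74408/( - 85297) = -2^3 * 71^1*131^1*85297^( - 1)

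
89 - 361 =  -272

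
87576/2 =43788  =  43788.00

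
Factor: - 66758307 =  - 3^1*7^1*11^1*288997^1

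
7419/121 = 7419/121 = 61.31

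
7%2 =1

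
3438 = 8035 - 4597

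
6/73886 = 3/36943 = 0.00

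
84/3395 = 12/485=0.02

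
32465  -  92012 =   -  59547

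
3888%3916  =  3888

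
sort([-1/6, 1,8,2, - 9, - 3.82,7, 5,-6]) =[ - 9 ,  -  6, - 3.82,-1/6, 1, 2, 5,7 , 8]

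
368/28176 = 23/1761 = 0.01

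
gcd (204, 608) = 4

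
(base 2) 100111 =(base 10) 39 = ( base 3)1110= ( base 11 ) 36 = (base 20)1J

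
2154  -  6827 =  -  4673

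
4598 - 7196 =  - 2598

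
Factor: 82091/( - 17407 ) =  - 13^( - 2)*797^1 =-  797/169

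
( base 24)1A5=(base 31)qf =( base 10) 821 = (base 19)254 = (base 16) 335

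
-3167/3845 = - 3167/3845 = - 0.82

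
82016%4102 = 4078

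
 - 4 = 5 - 9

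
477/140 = 3 + 57/140 = 3.41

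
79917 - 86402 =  - 6485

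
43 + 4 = 47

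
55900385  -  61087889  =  -5187504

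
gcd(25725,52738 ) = 7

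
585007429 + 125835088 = 710842517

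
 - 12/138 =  - 1 + 21/23 = - 0.09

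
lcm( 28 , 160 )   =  1120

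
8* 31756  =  254048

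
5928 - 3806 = 2122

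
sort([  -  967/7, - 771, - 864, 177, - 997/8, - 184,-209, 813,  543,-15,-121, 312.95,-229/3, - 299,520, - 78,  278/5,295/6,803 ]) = [-864,-771,-299, - 209, - 184, - 967/7,-997/8, -121, - 78, - 229/3, - 15, 295/6, 278/5, 177,312.95, 520, 543, 803, 813 ] 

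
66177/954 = 69 +39/106 =69.37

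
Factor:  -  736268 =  - 2^2*13^1*14159^1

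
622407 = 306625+315782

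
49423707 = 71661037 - 22237330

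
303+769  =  1072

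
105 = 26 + 79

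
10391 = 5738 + 4653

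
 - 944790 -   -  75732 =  - 869058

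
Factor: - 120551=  - 120551^1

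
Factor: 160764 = 2^2*3^1*13397^1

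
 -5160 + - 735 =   -  5895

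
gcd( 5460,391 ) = 1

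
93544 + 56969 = 150513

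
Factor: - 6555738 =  - 2^1*3^1 * 7^1*156089^1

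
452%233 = 219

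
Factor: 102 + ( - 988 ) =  - 886 = - 2^1*443^1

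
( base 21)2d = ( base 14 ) 3d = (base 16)37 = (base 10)55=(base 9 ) 61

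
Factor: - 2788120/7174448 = -2^( - 1 )*5^1*37^(-1 ) * 43^1*1621^1 *12119^( - 1 ) = - 348515/896806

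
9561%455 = 6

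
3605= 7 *515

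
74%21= 11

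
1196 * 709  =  847964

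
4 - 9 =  - 5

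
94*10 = 940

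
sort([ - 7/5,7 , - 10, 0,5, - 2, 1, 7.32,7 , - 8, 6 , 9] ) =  [-10, -8, - 2, - 7/5,0, 1, 5, 6 , 7, 7, 7.32, 9 ] 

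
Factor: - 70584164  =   - 2^2 * 7^1*19^2*6983^1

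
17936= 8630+9306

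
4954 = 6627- 1673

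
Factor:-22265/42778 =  - 2^( - 1 )*5^1*61^1 * 293^(-1) = - 305/586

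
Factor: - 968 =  - 2^3 * 11^2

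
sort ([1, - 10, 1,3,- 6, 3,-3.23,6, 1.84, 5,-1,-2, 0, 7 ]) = [ - 10,-6,-3.23, - 2,-1,  0, 1,1, 1.84,3,3,5, 6, 7 ]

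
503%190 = 123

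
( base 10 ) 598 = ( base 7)1513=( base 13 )370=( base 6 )2434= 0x256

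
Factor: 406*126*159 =8133804 =2^2*3^3*7^2 * 29^1*53^1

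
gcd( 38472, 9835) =7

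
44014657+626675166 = 670689823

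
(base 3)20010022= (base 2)1000101101111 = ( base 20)b33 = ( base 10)4463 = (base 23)8a1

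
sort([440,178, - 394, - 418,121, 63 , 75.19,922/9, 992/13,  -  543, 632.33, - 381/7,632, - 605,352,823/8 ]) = [-605, - 543, - 418, - 394, - 381/7, 63,  75.19,992/13,922/9, 823/8,121,178, 352, 440, 632,632.33] 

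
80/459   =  80/459  =  0.17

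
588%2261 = 588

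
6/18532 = 3/9266 = 0.00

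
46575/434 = 46575/434 =107.32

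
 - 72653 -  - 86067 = 13414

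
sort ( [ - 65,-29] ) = [ - 65, - 29] 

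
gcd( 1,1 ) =1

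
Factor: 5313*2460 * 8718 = 2^3*3^3 * 5^1*7^1 * 11^1*23^1*41^1*1453^1 = 113944085640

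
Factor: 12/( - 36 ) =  - 3^( - 1 ) = -  1/3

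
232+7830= 8062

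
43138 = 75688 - 32550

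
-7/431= -1 + 424/431 = - 0.02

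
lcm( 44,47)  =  2068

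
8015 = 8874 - 859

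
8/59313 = 8/59313 = 0.00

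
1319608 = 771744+547864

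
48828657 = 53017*921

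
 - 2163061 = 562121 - 2725182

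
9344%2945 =509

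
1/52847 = 1/52847 = 0.00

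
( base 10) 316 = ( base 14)188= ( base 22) E8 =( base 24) D4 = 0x13c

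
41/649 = 41/649= 0.06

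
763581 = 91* 8391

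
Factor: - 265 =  - 5^1*53^1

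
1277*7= 8939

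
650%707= 650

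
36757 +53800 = 90557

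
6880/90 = 76 + 4/9 = 76.44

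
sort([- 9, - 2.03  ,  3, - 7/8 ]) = [  -  9, - 2.03, - 7/8,3 ]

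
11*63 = 693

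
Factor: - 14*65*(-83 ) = 75530 = 2^1 * 5^1*7^1*13^1 * 83^1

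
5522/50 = 2761/25  =  110.44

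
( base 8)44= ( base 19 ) 1h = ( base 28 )18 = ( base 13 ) 2A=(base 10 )36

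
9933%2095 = 1553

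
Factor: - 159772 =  - 2^2*59^1*677^1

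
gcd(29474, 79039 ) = 1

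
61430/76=808 + 11/38= 808.29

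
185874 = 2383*78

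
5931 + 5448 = 11379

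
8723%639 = 416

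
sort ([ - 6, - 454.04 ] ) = [ - 454.04,-6]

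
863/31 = 27 + 26/31 = 27.84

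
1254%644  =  610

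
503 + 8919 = 9422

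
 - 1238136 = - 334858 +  - 903278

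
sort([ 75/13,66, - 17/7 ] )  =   [ - 17/7, 75/13,66 ] 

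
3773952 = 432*8736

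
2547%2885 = 2547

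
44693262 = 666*67107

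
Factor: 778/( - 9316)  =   - 2^( - 1)*17^ ( - 1)* 137^( - 1)*389^1 = - 389/4658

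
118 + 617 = 735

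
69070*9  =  621630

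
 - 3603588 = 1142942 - 4746530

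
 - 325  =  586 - 911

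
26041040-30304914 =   -  4263874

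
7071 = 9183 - 2112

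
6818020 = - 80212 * ( - 85 ) 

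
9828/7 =1404 = 1404.00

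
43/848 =43/848 = 0.05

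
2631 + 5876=8507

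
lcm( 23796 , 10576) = 95184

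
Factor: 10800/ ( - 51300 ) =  - 2^2*19^( - 1)  =  - 4/19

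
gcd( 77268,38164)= 188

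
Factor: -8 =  - 2^3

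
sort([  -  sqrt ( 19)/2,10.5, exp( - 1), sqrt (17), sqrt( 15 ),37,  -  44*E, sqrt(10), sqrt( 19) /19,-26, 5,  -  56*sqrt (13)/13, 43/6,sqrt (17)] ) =[ - 44 * E, - 26 , - 56*sqrt( 13)/13, - sqrt ( 19)/2, sqrt ( 19)/19,exp( - 1 ),  sqrt( 10), sqrt( 15), sqrt( 17), sqrt ( 17 ) , 5, 43/6, 10.5,37]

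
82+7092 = 7174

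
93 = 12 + 81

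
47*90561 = 4256367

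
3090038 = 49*63062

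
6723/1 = 6723 = 6723.00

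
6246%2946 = 354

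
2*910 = 1820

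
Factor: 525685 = 5^1*105137^1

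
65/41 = 65/41= 1.59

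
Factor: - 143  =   - 11^1 * 13^1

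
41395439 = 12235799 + 29159640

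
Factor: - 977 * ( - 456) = 2^3 * 3^1 * 19^1*977^1 = 445512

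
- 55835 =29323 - 85158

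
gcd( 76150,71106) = 2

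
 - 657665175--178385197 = -479279978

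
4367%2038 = 291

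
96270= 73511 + 22759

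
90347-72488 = 17859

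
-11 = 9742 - 9753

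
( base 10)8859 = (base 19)15a5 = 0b10001010011011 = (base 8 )21233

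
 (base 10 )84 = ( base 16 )54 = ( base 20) 44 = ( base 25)39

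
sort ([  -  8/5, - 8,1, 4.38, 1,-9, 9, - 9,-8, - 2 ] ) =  [-9,-9, - 8, - 8, - 2, - 8/5, 1, 1,4.38, 9 ] 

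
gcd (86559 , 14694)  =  3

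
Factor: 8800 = 2^5*5^2*11^1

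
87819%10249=5827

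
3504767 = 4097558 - 592791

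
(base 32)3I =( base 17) 6c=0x72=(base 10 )114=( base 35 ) 39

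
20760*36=747360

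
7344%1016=232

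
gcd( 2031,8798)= 1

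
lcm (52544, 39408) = 157632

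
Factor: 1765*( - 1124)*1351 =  -2^2*5^1*7^1*193^1 * 281^1 * 353^1 = -  2680194860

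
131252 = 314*418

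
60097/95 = 632 + 3/5 = 632.60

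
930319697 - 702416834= 227902863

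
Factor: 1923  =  3^1 * 641^1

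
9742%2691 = 1669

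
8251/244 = 33 + 199/244 = 33.82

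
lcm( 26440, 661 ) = 26440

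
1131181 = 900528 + 230653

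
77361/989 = 78 + 219/989= 78.22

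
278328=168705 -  - 109623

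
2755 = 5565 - 2810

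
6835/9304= 6835/9304 = 0.73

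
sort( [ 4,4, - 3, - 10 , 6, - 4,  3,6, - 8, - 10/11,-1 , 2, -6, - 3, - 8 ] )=[ - 10, - 8, - 8, -6,-4,  -  3, - 3, - 1 ,-10/11,2,3,4,4,6, 6 ] 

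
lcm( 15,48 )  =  240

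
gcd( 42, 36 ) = 6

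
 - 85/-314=85/314=0.27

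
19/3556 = 19/3556= 0.01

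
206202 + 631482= 837684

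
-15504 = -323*48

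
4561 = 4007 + 554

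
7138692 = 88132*81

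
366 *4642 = 1698972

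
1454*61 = 88694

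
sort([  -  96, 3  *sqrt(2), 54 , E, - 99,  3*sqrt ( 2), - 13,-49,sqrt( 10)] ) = [ - 99 , - 96,  -  49, - 13, E,sqrt(10 ),3 * sqrt( 2 ),3*sqrt(2),54] 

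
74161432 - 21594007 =52567425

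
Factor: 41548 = 2^2*13^1*17^1*47^1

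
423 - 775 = - 352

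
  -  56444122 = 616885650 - 673329772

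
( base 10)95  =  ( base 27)3e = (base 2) 1011111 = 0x5f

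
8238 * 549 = 4522662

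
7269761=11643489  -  4373728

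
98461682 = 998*98659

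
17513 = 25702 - 8189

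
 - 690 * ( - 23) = 15870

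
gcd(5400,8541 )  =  9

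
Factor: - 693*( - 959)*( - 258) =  - 171463446 =- 2^1*3^3*7^2*11^1*43^1 * 137^1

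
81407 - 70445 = 10962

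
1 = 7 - 6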